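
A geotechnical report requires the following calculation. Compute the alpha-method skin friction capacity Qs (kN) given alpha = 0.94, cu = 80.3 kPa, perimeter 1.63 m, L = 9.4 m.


Result: 1156.54 kN

Derivation:
Using Qs = alpha * cu * perimeter * L
Qs = 0.94 * 80.3 * 1.63 * 9.4
Qs = 1156.54 kN


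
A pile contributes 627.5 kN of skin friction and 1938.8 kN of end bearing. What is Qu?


Using Qu = Qf + Qb
Qu = 627.5 + 1938.8
Qu = 2566.3 kN


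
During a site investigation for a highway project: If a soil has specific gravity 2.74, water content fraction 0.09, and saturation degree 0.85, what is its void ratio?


Using the relation e = Gs * w / S
e = 2.74 * 0.09 / 0.85
e = 0.2901


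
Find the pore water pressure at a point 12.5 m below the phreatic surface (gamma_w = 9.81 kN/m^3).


Result: 122.62 kPa

Derivation:
Using u = gamma_w * h_w
u = 9.81 * 12.5
u = 122.62 kPa


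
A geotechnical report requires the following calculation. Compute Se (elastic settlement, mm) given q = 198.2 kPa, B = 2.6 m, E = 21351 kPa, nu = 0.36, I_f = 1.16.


Result: 24.369 mm

Derivation:
Using Se = q * B * (1 - nu^2) * I_f / E
1 - nu^2 = 1 - 0.36^2 = 0.8704
Se = 198.2 * 2.6 * 0.8704 * 1.16 / 21351
Se = 0.024369 m
Convert to mm: Se = 0.024369 * 1000 = 24.369 mm


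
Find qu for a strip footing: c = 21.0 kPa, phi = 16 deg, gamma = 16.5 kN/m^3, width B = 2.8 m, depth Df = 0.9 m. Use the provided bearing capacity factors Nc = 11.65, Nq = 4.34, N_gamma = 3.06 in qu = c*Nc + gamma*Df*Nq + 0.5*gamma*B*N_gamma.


Compute qu = c*Nc + gamma*Df*Nq + 0.5*gamma*B*N_gamma
Term 1: 21.0 * 11.65 = 244.65
Term 2: 16.5 * 0.9 * 4.34 = 64.449
Term 3: 0.5 * 16.5 * 2.8 * 3.06 = 70.686
qu = 244.65 + 64.449 + 70.686
qu = 379.79 kPa


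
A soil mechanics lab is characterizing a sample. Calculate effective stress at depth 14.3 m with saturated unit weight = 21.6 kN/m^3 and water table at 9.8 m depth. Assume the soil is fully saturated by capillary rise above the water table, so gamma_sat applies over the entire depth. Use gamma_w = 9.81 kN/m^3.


Total stress = gamma_sat * depth
sigma = 21.6 * 14.3 = 308.88 kPa
Pore water pressure u = gamma_w * (depth - d_wt)
u = 9.81 * (14.3 - 9.8) = 44.145 kPa
Effective stress = sigma - u
sigma' = 308.88 - 44.145 = 264.74 kPa


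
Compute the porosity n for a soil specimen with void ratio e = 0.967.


Result: 0.4916

Derivation:
Using the relation n = e / (1 + e)
n = 0.967 / (1 + 0.967)
n = 0.967 / 1.967
n = 0.4916


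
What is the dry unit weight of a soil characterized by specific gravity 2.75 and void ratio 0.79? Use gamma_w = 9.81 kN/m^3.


Using gamma_d = Gs * gamma_w / (1 + e)
gamma_d = 2.75 * 9.81 / (1 + 0.79)
gamma_d = 2.75 * 9.81 / 1.79
gamma_d = 15.071 kN/m^3


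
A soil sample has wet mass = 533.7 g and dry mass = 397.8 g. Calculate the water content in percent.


Using w = (m_wet - m_dry) / m_dry * 100
m_wet - m_dry = 533.7 - 397.8 = 135.9 g
w = 135.9 / 397.8 * 100
w = 34.16 %


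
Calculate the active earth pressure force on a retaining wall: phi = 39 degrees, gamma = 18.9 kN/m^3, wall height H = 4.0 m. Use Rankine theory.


Compute active earth pressure coefficient:
Ka = tan^2(45 - phi/2) = tan^2(25.5) = 0.227506
Compute active force:
Pa = 0.5 * Ka * gamma * H^2
Pa = 0.5 * 0.227506 * 18.9 * 4.0^2
Pa = 34.4 kN/m


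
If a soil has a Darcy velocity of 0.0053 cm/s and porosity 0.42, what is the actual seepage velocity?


Using v_s = v_d / n
v_s = 0.0053 / 0.42
v_s = 0.01262 cm/s


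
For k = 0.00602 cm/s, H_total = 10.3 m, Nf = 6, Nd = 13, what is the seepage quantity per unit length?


Convert k to m/s for unit consistency with H:
k = 0.00602 cm/s = 0.00602 / 100 m/s = 6.02e-05 m/s
Using q = k * H * Nf / Nd
Nf / Nd = 6 / 13 = 0.4615
q = 6.02e-05 * 10.3 * 0.4615
q = 0.0002862 m^3/s per m


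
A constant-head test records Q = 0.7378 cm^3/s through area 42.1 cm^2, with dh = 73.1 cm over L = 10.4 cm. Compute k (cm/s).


Compute hydraulic gradient:
i = dh / L = 73.1 / 10.4 = 7.02885
Then apply Darcy's law:
k = Q / (A * i)
k = 0.7378 / (42.1 * 7.02885)
k = 0.7378 / 295.914
k = 0.002493 cm/s


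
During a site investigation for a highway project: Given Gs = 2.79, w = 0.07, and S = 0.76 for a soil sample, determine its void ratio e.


Result: 0.257

Derivation:
Using the relation e = Gs * w / S
e = 2.79 * 0.07 / 0.76
e = 0.257


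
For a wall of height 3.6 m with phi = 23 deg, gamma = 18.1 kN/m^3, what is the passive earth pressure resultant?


Result: 267.72 kN/m

Derivation:
Compute passive earth pressure coefficient:
Kp = tan^2(45 + phi/2) = tan^2(56.5) = 2.282623
Compute passive force:
Pp = 0.5 * Kp * gamma * H^2
Pp = 0.5 * 2.282623 * 18.1 * 3.6^2
Pp = 267.72 kN/m


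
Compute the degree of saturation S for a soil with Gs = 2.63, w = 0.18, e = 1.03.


Using S = Gs * w / e
S = 2.63 * 0.18 / 1.03
S = 0.4596


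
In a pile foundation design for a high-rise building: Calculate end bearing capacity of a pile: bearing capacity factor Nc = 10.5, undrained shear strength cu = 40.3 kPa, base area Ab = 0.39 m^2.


Using Qb = Nc * cu * Ab
Qb = 10.5 * 40.3 * 0.39
Qb = 165.03 kN


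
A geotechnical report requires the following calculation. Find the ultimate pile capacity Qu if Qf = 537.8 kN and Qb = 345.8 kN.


Using Qu = Qf + Qb
Qu = 537.8 + 345.8
Qu = 883.6 kN


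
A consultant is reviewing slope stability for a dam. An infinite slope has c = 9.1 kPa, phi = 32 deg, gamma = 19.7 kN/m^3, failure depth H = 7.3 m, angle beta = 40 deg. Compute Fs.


Using Fs = c / (gamma*H*sin(beta)*cos(beta)) + tan(phi)/tan(beta)
Cohesion contribution = 9.1 / (19.7*7.3*sin(40)*cos(40))
Cohesion contribution = 0.128508
Friction contribution = tan(32)/tan(40) = 0.74469
Fs = 0.128508 + 0.74469
Fs = 0.873


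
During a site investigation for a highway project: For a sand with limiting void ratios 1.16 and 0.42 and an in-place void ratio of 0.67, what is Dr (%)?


Using Dr = (e_max - e) / (e_max - e_min) * 100
e_max - e = 1.16 - 0.67 = 0.49
e_max - e_min = 1.16 - 0.42 = 0.74
Dr = 0.49 / 0.74 * 100
Dr = 66.22 %


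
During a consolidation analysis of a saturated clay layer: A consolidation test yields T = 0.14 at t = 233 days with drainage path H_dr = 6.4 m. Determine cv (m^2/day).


Result: 0.02461 m^2/day

Derivation:
Using cv = T * H_dr^2 / t
H_dr^2 = 6.4^2 = 40.96
cv = 0.14 * 40.96 / 233
cv = 0.02461 m^2/day


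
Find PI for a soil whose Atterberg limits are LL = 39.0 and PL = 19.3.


Result: 19.7

Derivation:
Using PI = LL - PL
PI = 39.0 - 19.3
PI = 19.7


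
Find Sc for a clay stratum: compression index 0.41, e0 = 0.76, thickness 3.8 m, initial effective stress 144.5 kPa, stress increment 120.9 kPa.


Result: 0.2337 m

Derivation:
Using Sc = Cc * H / (1 + e0) * log10((sigma0 + delta_sigma) / sigma0)
Stress ratio = (144.5 + 120.9) / 144.5 = 1.83668
log10(1.83668) = 0.264033
Cc * H / (1 + e0) = 0.41 * 3.8 / (1 + 0.76) = 0.885227
Sc = 0.885227 * 0.264033
Sc = 0.2337 m


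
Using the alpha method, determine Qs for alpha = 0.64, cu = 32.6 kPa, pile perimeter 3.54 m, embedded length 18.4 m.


Using Qs = alpha * cu * perimeter * L
Qs = 0.64 * 32.6 * 3.54 * 18.4
Qs = 1359.0 kN


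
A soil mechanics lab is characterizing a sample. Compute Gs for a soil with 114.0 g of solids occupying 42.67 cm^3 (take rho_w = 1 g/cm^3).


Result: 2.672

Derivation:
Using Gs = m_s / (V_s * rho_w)
Since rho_w = 1 g/cm^3:
Gs = 114.0 / 42.67
Gs = 2.672


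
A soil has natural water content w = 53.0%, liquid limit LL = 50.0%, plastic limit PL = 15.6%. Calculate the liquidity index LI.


Result: 1.087

Derivation:
First compute the plasticity index:
PI = LL - PL = 50.0 - 15.6 = 34.4
Then compute the liquidity index:
LI = (w - PL) / PI
LI = (53.0 - 15.6) / 34.4
LI = 1.087


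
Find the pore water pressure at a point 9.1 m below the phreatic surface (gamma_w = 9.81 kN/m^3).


Result: 89.27 kPa

Derivation:
Using u = gamma_w * h_w
u = 9.81 * 9.1
u = 89.27 kPa


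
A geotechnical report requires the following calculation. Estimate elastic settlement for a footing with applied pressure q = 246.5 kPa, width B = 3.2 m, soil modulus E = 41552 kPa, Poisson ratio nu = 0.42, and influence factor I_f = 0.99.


Using Se = q * B * (1 - nu^2) * I_f / E
1 - nu^2 = 1 - 0.42^2 = 0.8236
Se = 246.5 * 3.2 * 0.8236 * 0.99 / 41552
Se = 0.015478 m
Convert to mm: Se = 0.015478 * 1000 = 15.478 mm


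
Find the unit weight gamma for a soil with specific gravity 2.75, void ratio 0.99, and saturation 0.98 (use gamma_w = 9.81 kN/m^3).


Using gamma = gamma_w * (Gs + S*e) / (1 + e)
Numerator: Gs + S*e = 2.75 + 0.98*0.99 = 3.7202
Denominator: 1 + e = 1 + 0.99 = 1.99
gamma = 9.81 * 3.7202 / 1.99
gamma = 18.339 kN/m^3


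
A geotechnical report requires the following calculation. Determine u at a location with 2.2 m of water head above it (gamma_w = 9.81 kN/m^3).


Using u = gamma_w * h_w
u = 9.81 * 2.2
u = 21.58 kPa


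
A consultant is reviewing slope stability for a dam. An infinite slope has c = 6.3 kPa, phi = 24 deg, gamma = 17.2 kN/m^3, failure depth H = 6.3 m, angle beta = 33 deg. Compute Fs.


Using Fs = c / (gamma*H*sin(beta)*cos(beta)) + tan(phi)/tan(beta)
Cohesion contribution = 6.3 / (17.2*6.3*sin(33)*cos(33))
Cohesion contribution = 0.127283
Friction contribution = tan(24)/tan(33) = 0.685592
Fs = 0.127283 + 0.685592
Fs = 0.813


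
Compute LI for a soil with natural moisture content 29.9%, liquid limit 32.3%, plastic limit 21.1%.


First compute the plasticity index:
PI = LL - PL = 32.3 - 21.1 = 11.2
Then compute the liquidity index:
LI = (w - PL) / PI
LI = (29.9 - 21.1) / 11.2
LI = 0.786


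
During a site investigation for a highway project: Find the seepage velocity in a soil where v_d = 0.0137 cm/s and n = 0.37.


Result: 0.03703 cm/s

Derivation:
Using v_s = v_d / n
v_s = 0.0137 / 0.37
v_s = 0.03703 cm/s


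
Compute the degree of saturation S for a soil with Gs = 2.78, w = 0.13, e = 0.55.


Using S = Gs * w / e
S = 2.78 * 0.13 / 0.55
S = 0.6571


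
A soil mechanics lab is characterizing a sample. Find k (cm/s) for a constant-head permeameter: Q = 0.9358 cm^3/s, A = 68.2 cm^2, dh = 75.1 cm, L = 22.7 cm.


Compute hydraulic gradient:
i = dh / L = 75.1 / 22.7 = 3.30837
Then apply Darcy's law:
k = Q / (A * i)
k = 0.9358 / (68.2 * 3.30837)
k = 0.9358 / 225.631
k = 0.004147 cm/s


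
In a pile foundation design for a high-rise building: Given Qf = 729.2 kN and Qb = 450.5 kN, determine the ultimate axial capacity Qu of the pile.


Using Qu = Qf + Qb
Qu = 729.2 + 450.5
Qu = 1179.7 kN


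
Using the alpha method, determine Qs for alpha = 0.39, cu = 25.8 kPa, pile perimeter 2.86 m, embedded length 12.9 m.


Result: 371.23 kN

Derivation:
Using Qs = alpha * cu * perimeter * L
Qs = 0.39 * 25.8 * 2.86 * 12.9
Qs = 371.23 kN


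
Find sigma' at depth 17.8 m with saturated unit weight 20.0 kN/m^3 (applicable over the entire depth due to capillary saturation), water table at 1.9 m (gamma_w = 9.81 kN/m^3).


Result: 200.02 kPa

Derivation:
Total stress = gamma_sat * depth
sigma = 20.0 * 17.8 = 356.0 kPa
Pore water pressure u = gamma_w * (depth - d_wt)
u = 9.81 * (17.8 - 1.9) = 155.979 kPa
Effective stress = sigma - u
sigma' = 356.0 - 155.979 = 200.02 kPa


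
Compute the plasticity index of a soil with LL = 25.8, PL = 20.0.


Using PI = LL - PL
PI = 25.8 - 20.0
PI = 5.8


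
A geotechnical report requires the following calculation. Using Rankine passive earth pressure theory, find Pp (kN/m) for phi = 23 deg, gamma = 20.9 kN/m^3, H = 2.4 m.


Result: 137.4 kN/m

Derivation:
Compute passive earth pressure coefficient:
Kp = tan^2(45 + phi/2) = tan^2(56.5) = 2.282623
Compute passive force:
Pp = 0.5 * Kp * gamma * H^2
Pp = 0.5 * 2.282623 * 20.9 * 2.4^2
Pp = 137.4 kN/m


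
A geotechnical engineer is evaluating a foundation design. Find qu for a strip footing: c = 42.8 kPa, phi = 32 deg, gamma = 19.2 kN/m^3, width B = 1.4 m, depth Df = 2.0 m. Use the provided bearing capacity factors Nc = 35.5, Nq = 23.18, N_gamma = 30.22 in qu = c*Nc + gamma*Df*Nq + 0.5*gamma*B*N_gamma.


Compute qu = c*Nc + gamma*Df*Nq + 0.5*gamma*B*N_gamma
Term 1: 42.8 * 35.5 = 1519.4
Term 2: 19.2 * 2.0 * 23.18 = 890.112
Term 3: 0.5 * 19.2 * 1.4 * 30.22 = 406.1568
qu = 1519.4 + 890.112 + 406.1568
qu = 2815.67 kPa


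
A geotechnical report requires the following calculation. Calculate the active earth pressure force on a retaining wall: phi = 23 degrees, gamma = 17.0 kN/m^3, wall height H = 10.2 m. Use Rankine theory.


Result: 387.42 kN/m

Derivation:
Compute active earth pressure coefficient:
Ka = tan^2(45 - phi/2) = tan^2(33.5) = 0.438092
Compute active force:
Pa = 0.5 * Ka * gamma * H^2
Pa = 0.5 * 0.438092 * 17.0 * 10.2^2
Pa = 387.42 kN/m


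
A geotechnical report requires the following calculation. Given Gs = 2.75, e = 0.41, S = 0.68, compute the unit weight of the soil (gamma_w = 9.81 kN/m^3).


Using gamma = gamma_w * (Gs + S*e) / (1 + e)
Numerator: Gs + S*e = 2.75 + 0.68*0.41 = 3.0288
Denominator: 1 + e = 1 + 0.41 = 1.41
gamma = 9.81 * 3.0288 / 1.41
gamma = 21.073 kN/m^3


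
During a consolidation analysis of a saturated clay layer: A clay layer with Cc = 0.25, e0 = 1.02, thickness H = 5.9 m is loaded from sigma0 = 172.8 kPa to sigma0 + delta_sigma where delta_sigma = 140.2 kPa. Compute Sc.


Using Sc = Cc * H / (1 + e0) * log10((sigma0 + delta_sigma) / sigma0)
Stress ratio = (172.8 + 140.2) / 172.8 = 1.81134
log10(1.81134) = 0.258001
Cc * H / (1 + e0) = 0.25 * 5.9 / (1 + 1.02) = 0.730198
Sc = 0.730198 * 0.258001
Sc = 0.1884 m


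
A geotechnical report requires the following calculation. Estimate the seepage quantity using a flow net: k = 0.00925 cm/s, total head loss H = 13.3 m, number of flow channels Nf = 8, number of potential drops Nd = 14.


Convert k to m/s for unit consistency with H:
k = 0.00925 cm/s = 0.00925 / 100 m/s = 9.25e-05 m/s
Using q = k * H * Nf / Nd
Nf / Nd = 8 / 14 = 0.5714
q = 9.25e-05 * 13.3 * 0.5714
q = 0.000703 m^3/s per m


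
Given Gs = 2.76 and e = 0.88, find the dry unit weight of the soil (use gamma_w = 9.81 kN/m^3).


Result: 14.402 kN/m^3

Derivation:
Using gamma_d = Gs * gamma_w / (1 + e)
gamma_d = 2.76 * 9.81 / (1 + 0.88)
gamma_d = 2.76 * 9.81 / 1.88
gamma_d = 14.402 kN/m^3


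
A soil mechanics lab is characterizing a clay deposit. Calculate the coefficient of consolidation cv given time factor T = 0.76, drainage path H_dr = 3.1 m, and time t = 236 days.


Result: 0.03095 m^2/day

Derivation:
Using cv = T * H_dr^2 / t
H_dr^2 = 3.1^2 = 9.61
cv = 0.76 * 9.61 / 236
cv = 0.03095 m^2/day


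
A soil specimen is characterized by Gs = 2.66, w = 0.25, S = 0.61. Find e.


Result: 1.0902

Derivation:
Using the relation e = Gs * w / S
e = 2.66 * 0.25 / 0.61
e = 1.0902


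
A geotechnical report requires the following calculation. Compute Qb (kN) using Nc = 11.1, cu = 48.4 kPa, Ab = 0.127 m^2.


Using Qb = Nc * cu * Ab
Qb = 11.1 * 48.4 * 0.127
Qb = 68.23 kN


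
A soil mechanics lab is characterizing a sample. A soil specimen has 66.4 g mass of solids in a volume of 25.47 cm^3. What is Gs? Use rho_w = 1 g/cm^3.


Using Gs = m_s / (V_s * rho_w)
Since rho_w = 1 g/cm^3:
Gs = 66.4 / 25.47
Gs = 2.607


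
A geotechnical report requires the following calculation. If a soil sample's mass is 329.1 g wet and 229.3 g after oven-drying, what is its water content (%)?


Result: 43.52 %

Derivation:
Using w = (m_wet - m_dry) / m_dry * 100
m_wet - m_dry = 329.1 - 229.3 = 99.8 g
w = 99.8 / 229.3 * 100
w = 43.52 %


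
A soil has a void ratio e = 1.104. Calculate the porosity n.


Using the relation n = e / (1 + e)
n = 1.104 / (1 + 1.104)
n = 1.104 / 2.104
n = 0.5247


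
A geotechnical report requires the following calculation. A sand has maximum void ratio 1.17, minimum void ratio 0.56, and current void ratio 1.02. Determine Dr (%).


Using Dr = (e_max - e) / (e_max - e_min) * 100
e_max - e = 1.17 - 1.02 = 0.15
e_max - e_min = 1.17 - 0.56 = 0.61
Dr = 0.15 / 0.61 * 100
Dr = 24.59 %


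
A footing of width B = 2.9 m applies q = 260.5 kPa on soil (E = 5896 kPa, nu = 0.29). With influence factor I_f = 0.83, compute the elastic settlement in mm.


Using Se = q * B * (1 - nu^2) * I_f / E
1 - nu^2 = 1 - 0.29^2 = 0.9159
Se = 260.5 * 2.9 * 0.9159 * 0.83 / 5896
Se = 0.097403 m
Convert to mm: Se = 0.097403 * 1000 = 97.403 mm


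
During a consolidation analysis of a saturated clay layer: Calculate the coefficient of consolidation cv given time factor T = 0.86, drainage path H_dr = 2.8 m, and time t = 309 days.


Using cv = T * H_dr^2 / t
H_dr^2 = 2.8^2 = 7.84
cv = 0.86 * 7.84 / 309
cv = 0.02182 m^2/day


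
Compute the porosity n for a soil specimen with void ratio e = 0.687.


Using the relation n = e / (1 + e)
n = 0.687 / (1 + 0.687)
n = 0.687 / 1.687
n = 0.4072


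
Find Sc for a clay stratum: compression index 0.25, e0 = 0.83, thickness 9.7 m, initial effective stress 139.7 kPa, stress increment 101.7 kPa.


Using Sc = Cc * H / (1 + e0) * log10((sigma0 + delta_sigma) / sigma0)
Stress ratio = (139.7 + 101.7) / 139.7 = 1.72799
log10(1.72799) = 0.237541
Cc * H / (1 + e0) = 0.25 * 9.7 / (1 + 0.83) = 1.32514
Sc = 1.32514 * 0.237541
Sc = 0.3148 m


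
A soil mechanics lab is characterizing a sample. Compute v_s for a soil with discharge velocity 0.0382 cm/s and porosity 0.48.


Using v_s = v_d / n
v_s = 0.0382 / 0.48
v_s = 0.07958 cm/s


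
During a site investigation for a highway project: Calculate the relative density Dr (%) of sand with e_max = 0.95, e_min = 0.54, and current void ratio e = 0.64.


Result: 75.61 %

Derivation:
Using Dr = (e_max - e) / (e_max - e_min) * 100
e_max - e = 0.95 - 0.64 = 0.31
e_max - e_min = 0.95 - 0.54 = 0.41
Dr = 0.31 / 0.41 * 100
Dr = 75.61 %


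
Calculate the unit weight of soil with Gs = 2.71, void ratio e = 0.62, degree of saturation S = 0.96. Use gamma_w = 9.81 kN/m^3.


Result: 20.015 kN/m^3

Derivation:
Using gamma = gamma_w * (Gs + S*e) / (1 + e)
Numerator: Gs + S*e = 2.71 + 0.96*0.62 = 3.3052
Denominator: 1 + e = 1 + 0.62 = 1.62
gamma = 9.81 * 3.3052 / 1.62
gamma = 20.015 kN/m^3


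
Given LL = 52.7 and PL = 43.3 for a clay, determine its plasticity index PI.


Result: 9.4

Derivation:
Using PI = LL - PL
PI = 52.7 - 43.3
PI = 9.4


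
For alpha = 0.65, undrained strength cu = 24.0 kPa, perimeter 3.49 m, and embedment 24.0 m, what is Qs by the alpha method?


Using Qs = alpha * cu * perimeter * L
Qs = 0.65 * 24.0 * 3.49 * 24.0
Qs = 1306.66 kN


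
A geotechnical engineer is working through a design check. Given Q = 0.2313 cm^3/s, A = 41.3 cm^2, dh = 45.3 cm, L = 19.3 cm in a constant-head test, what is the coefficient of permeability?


Compute hydraulic gradient:
i = dh / L = 45.3 / 19.3 = 2.34715
Then apply Darcy's law:
k = Q / (A * i)
k = 0.2313 / (41.3 * 2.34715)
k = 0.2313 / 96.9373
k = 0.002386 cm/s


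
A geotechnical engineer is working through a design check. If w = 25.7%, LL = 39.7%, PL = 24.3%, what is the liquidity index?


Result: 0.091

Derivation:
First compute the plasticity index:
PI = LL - PL = 39.7 - 24.3 = 15.4
Then compute the liquidity index:
LI = (w - PL) / PI
LI = (25.7 - 24.3) / 15.4
LI = 0.091


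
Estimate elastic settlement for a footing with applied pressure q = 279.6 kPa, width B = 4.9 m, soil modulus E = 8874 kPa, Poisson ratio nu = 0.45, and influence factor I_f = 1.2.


Using Se = q * B * (1 - nu^2) * I_f / E
1 - nu^2 = 1 - 0.45^2 = 0.7975
Se = 279.6 * 4.9 * 0.7975 * 1.2 / 8874
Se = 0.147749 m
Convert to mm: Se = 0.147749 * 1000 = 147.749 mm


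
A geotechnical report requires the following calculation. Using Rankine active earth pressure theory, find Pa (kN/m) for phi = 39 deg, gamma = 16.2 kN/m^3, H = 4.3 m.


Compute active earth pressure coefficient:
Ka = tan^2(45 - phi/2) = tan^2(25.5) = 0.227506
Compute active force:
Pa = 0.5 * Ka * gamma * H^2
Pa = 0.5 * 0.227506 * 16.2 * 4.3^2
Pa = 34.07 kN/m


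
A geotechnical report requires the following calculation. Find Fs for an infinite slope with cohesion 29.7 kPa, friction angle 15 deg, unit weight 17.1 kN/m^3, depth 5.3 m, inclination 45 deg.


Using Fs = c / (gamma*H*sin(beta)*cos(beta)) + tan(phi)/tan(beta)
Cohesion contribution = 29.7 / (17.1*5.3*sin(45)*cos(45))
Cohesion contribution = 0.655412
Friction contribution = tan(15)/tan(45) = 0.267949
Fs = 0.655412 + 0.267949
Fs = 0.923


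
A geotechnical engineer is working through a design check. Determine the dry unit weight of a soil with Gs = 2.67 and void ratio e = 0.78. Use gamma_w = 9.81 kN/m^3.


Using gamma_d = Gs * gamma_w / (1 + e)
gamma_d = 2.67 * 9.81 / (1 + 0.78)
gamma_d = 2.67 * 9.81 / 1.78
gamma_d = 14.715 kN/m^3


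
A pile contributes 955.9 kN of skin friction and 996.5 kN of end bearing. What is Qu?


Using Qu = Qf + Qb
Qu = 955.9 + 996.5
Qu = 1952.4 kN


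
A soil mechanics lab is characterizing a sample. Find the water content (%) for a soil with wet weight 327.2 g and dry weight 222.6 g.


Result: 46.99 %

Derivation:
Using w = (m_wet - m_dry) / m_dry * 100
m_wet - m_dry = 327.2 - 222.6 = 104.6 g
w = 104.6 / 222.6 * 100
w = 46.99 %


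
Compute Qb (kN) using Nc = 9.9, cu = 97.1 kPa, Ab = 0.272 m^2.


Using Qb = Nc * cu * Ab
Qb = 9.9 * 97.1 * 0.272
Qb = 261.47 kN


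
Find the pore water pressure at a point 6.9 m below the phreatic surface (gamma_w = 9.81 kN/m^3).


Using u = gamma_w * h_w
u = 9.81 * 6.9
u = 67.69 kPa


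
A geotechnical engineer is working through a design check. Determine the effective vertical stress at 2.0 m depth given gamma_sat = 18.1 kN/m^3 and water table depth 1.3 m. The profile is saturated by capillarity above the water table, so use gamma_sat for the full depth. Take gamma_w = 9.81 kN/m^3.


Result: 29.33 kPa

Derivation:
Total stress = gamma_sat * depth
sigma = 18.1 * 2.0 = 36.2 kPa
Pore water pressure u = gamma_w * (depth - d_wt)
u = 9.81 * (2.0 - 1.3) = 6.867 kPa
Effective stress = sigma - u
sigma' = 36.2 - 6.867 = 29.33 kPa


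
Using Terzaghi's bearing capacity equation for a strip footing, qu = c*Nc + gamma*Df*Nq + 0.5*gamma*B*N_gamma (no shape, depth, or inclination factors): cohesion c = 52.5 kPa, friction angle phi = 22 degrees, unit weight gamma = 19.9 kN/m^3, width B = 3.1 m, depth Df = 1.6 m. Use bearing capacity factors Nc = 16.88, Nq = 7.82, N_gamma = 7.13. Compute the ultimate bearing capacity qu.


Compute qu = c*Nc + gamma*Df*Nq + 0.5*gamma*B*N_gamma
Term 1: 52.5 * 16.88 = 886.2
Term 2: 19.9 * 1.6 * 7.82 = 248.9888
Term 3: 0.5 * 19.9 * 3.1 * 7.13 = 219.92485
qu = 886.2 + 248.9888 + 219.92485
qu = 1355.11 kPa


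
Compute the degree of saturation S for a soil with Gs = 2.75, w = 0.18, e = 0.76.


Using S = Gs * w / e
S = 2.75 * 0.18 / 0.76
S = 0.6513


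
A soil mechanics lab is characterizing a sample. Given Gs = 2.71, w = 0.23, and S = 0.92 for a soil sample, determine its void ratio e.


Using the relation e = Gs * w / S
e = 2.71 * 0.23 / 0.92
e = 0.6775


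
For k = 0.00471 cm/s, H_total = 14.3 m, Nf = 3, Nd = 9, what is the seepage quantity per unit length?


Convert k to m/s for unit consistency with H:
k = 0.00471 cm/s = 0.00471 / 100 m/s = 4.71e-05 m/s
Using q = k * H * Nf / Nd
Nf / Nd = 3 / 9 = 0.3333
q = 4.71e-05 * 14.3 * 0.3333
q = 0.0002245 m^3/s per m


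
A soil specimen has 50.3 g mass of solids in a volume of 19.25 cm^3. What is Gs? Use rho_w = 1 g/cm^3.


Using Gs = m_s / (V_s * rho_w)
Since rho_w = 1 g/cm^3:
Gs = 50.3 / 19.25
Gs = 2.613


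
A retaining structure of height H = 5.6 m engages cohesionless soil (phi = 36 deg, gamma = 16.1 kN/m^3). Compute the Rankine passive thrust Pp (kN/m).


Compute passive earth pressure coefficient:
Kp = tan^2(45 + phi/2) = tan^2(63.0) = 3.85184
Compute passive force:
Pp = 0.5 * Kp * gamma * H^2
Pp = 0.5 * 3.85184 * 16.1 * 5.6^2
Pp = 972.39 kN/m


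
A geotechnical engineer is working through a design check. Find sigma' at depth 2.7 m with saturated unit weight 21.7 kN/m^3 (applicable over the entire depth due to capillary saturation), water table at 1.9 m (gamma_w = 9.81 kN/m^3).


Total stress = gamma_sat * depth
sigma = 21.7 * 2.7 = 58.59 kPa
Pore water pressure u = gamma_w * (depth - d_wt)
u = 9.81 * (2.7 - 1.9) = 7.848 kPa
Effective stress = sigma - u
sigma' = 58.59 - 7.848 = 50.74 kPa


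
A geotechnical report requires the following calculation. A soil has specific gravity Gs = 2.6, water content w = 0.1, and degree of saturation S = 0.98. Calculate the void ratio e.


Result: 0.2653

Derivation:
Using the relation e = Gs * w / S
e = 2.6 * 0.1 / 0.98
e = 0.2653


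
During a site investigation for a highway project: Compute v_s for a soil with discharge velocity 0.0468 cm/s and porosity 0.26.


Using v_s = v_d / n
v_s = 0.0468 / 0.26
v_s = 0.18 cm/s


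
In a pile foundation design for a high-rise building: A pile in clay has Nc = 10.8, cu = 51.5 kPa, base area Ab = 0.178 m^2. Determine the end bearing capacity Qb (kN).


Using Qb = Nc * cu * Ab
Qb = 10.8 * 51.5 * 0.178
Qb = 99.0 kN


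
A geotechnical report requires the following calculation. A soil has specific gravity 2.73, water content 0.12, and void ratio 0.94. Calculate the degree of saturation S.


Using S = Gs * w / e
S = 2.73 * 0.12 / 0.94
S = 0.3485


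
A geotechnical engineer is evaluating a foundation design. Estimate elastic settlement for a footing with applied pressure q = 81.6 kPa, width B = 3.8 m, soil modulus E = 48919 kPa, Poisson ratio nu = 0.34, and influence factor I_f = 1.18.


Result: 6.615 mm

Derivation:
Using Se = q * B * (1 - nu^2) * I_f / E
1 - nu^2 = 1 - 0.34^2 = 0.8844
Se = 81.6 * 3.8 * 0.8844 * 1.18 / 48919
Se = 0.006615 m
Convert to mm: Se = 0.006615 * 1000 = 6.615 mm


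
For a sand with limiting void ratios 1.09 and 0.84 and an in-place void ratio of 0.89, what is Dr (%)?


Result: 80.0 %

Derivation:
Using Dr = (e_max - e) / (e_max - e_min) * 100
e_max - e = 1.09 - 0.89 = 0.2
e_max - e_min = 1.09 - 0.84 = 0.25
Dr = 0.2 / 0.25 * 100
Dr = 80.0 %


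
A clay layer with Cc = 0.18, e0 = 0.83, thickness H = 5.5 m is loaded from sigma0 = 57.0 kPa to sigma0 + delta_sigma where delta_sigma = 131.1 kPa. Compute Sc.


Using Sc = Cc * H / (1 + e0) * log10((sigma0 + delta_sigma) / sigma0)
Stress ratio = (57.0 + 131.1) / 57.0 = 3.3
log10(3.3) = 0.518514
Cc * H / (1 + e0) = 0.18 * 5.5 / (1 + 0.83) = 0.540984
Sc = 0.540984 * 0.518514
Sc = 0.2805 m


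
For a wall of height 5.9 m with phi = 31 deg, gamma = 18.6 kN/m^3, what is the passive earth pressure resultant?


Compute passive earth pressure coefficient:
Kp = tan^2(45 + phi/2) = tan^2(60.5) = 3.124035
Compute passive force:
Pp = 0.5 * Kp * gamma * H^2
Pp = 0.5 * 3.124035 * 18.6 * 5.9^2
Pp = 1011.35 kN/m


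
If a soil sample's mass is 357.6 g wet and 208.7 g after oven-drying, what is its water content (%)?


Using w = (m_wet - m_dry) / m_dry * 100
m_wet - m_dry = 357.6 - 208.7 = 148.9 g
w = 148.9 / 208.7 * 100
w = 71.35 %


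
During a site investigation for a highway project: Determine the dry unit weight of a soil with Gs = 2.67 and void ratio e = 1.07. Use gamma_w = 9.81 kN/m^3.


Using gamma_d = Gs * gamma_w / (1 + e)
gamma_d = 2.67 * 9.81 / (1 + 1.07)
gamma_d = 2.67 * 9.81 / 2.07
gamma_d = 12.653 kN/m^3


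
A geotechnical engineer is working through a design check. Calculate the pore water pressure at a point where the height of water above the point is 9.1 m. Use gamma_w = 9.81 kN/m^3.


Using u = gamma_w * h_w
u = 9.81 * 9.1
u = 89.27 kPa


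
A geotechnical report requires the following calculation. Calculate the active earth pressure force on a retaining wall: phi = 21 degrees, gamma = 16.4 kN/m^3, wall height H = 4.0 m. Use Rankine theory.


Compute active earth pressure coefficient:
Ka = tan^2(45 - phi/2) = tan^2(34.5) = 0.472355
Compute active force:
Pa = 0.5 * Ka * gamma * H^2
Pa = 0.5 * 0.472355 * 16.4 * 4.0^2
Pa = 61.97 kN/m


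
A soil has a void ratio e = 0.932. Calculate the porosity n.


Using the relation n = e / (1 + e)
n = 0.932 / (1 + 0.932)
n = 0.932 / 1.932
n = 0.4824


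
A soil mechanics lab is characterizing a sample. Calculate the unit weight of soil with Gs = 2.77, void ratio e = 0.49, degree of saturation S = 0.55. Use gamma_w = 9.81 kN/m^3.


Using gamma = gamma_w * (Gs + S*e) / (1 + e)
Numerator: Gs + S*e = 2.77 + 0.55*0.49 = 3.0395
Denominator: 1 + e = 1 + 0.49 = 1.49
gamma = 9.81 * 3.0395 / 1.49
gamma = 20.012 kN/m^3


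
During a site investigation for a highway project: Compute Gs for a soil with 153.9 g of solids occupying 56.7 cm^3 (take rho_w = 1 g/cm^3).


Using Gs = m_s / (V_s * rho_w)
Since rho_w = 1 g/cm^3:
Gs = 153.9 / 56.7
Gs = 2.714


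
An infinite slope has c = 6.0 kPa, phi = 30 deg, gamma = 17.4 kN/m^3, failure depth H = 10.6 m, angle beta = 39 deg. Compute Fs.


Using Fs = c / (gamma*H*sin(beta)*cos(beta)) + tan(phi)/tan(beta)
Cohesion contribution = 6.0 / (17.4*10.6*sin(39)*cos(39))
Cohesion contribution = 0.0665153
Friction contribution = tan(30)/tan(39) = 0.712968
Fs = 0.0665153 + 0.712968
Fs = 0.779


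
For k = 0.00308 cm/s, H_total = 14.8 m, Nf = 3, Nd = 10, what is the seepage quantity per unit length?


Result: 0.0001368 m^3/s per m

Derivation:
Convert k to m/s for unit consistency with H:
k = 0.00308 cm/s = 0.00308 / 100 m/s = 3.08e-05 m/s
Using q = k * H * Nf / Nd
Nf / Nd = 3 / 10 = 0.3
q = 3.08e-05 * 14.8 * 0.3
q = 0.0001368 m^3/s per m


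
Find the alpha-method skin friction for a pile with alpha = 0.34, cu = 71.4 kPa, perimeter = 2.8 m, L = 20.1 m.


Result: 1366.25 kN

Derivation:
Using Qs = alpha * cu * perimeter * L
Qs = 0.34 * 71.4 * 2.8 * 20.1
Qs = 1366.25 kN


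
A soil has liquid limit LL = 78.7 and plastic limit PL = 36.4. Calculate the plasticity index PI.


Using PI = LL - PL
PI = 78.7 - 36.4
PI = 42.3


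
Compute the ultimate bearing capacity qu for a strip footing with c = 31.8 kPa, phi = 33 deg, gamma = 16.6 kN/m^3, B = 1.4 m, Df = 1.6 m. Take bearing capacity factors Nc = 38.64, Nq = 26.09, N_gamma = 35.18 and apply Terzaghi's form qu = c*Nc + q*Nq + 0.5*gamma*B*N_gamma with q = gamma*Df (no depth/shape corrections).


Compute qu = c*Nc + gamma*Df*Nq + 0.5*gamma*B*N_gamma
Term 1: 31.8 * 38.64 = 1228.752
Term 2: 16.6 * 1.6 * 26.09 = 692.9504
Term 3: 0.5 * 16.6 * 1.4 * 35.18 = 408.7916
qu = 1228.752 + 692.9504 + 408.7916
qu = 2330.49 kPa


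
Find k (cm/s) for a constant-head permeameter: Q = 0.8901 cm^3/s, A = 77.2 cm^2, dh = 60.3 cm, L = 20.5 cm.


Compute hydraulic gradient:
i = dh / L = 60.3 / 20.5 = 2.94146
Then apply Darcy's law:
k = Q / (A * i)
k = 0.8901 / (77.2 * 2.94146)
k = 0.8901 / 227.081
k = 0.00392 cm/s


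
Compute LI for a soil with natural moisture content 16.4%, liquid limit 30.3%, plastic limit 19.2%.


First compute the plasticity index:
PI = LL - PL = 30.3 - 19.2 = 11.1
Then compute the liquidity index:
LI = (w - PL) / PI
LI = (16.4 - 19.2) / 11.1
LI = -0.252


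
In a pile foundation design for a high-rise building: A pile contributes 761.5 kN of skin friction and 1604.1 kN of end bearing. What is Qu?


Using Qu = Qf + Qb
Qu = 761.5 + 1604.1
Qu = 2365.6 kN


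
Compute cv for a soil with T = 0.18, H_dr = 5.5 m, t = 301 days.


Using cv = T * H_dr^2 / t
H_dr^2 = 5.5^2 = 30.25
cv = 0.18 * 30.25 / 301
cv = 0.01809 m^2/day


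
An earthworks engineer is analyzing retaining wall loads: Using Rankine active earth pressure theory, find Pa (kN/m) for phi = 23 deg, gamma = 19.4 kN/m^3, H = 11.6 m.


Compute active earth pressure coefficient:
Ka = tan^2(45 - phi/2) = tan^2(33.5) = 0.438092
Compute active force:
Pa = 0.5 * Ka * gamma * H^2
Pa = 0.5 * 0.438092 * 19.4 * 11.6^2
Pa = 571.81 kN/m


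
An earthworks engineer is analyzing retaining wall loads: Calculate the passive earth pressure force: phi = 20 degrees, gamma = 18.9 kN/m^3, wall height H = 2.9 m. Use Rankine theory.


Compute passive earth pressure coefficient:
Kp = tan^2(45 + phi/2) = tan^2(55.0) = 2.039607
Compute passive force:
Pp = 0.5 * Kp * gamma * H^2
Pp = 0.5 * 2.039607 * 18.9 * 2.9^2
Pp = 162.1 kN/m


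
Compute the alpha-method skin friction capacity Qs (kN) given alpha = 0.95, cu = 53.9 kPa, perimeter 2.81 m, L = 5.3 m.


Using Qs = alpha * cu * perimeter * L
Qs = 0.95 * 53.9 * 2.81 * 5.3
Qs = 762.6 kN


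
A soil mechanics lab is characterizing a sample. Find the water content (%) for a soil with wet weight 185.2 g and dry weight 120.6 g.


Using w = (m_wet - m_dry) / m_dry * 100
m_wet - m_dry = 185.2 - 120.6 = 64.6 g
w = 64.6 / 120.6 * 100
w = 53.57 %


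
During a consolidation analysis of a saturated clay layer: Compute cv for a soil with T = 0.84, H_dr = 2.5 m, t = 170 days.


Using cv = T * H_dr^2 / t
H_dr^2 = 2.5^2 = 6.25
cv = 0.84 * 6.25 / 170
cv = 0.03088 m^2/day


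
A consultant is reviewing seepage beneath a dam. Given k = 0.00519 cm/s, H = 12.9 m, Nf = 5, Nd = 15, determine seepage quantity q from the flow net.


Convert k to m/s for unit consistency with H:
k = 0.00519 cm/s = 0.00519 / 100 m/s = 5.19e-05 m/s
Using q = k * H * Nf / Nd
Nf / Nd = 5 / 15 = 0.3333
q = 5.19e-05 * 12.9 * 0.3333
q = 0.0002232 m^3/s per m


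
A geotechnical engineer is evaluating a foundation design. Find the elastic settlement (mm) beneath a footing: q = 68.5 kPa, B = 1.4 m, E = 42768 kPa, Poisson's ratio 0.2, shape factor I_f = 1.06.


Using Se = q * B * (1 - nu^2) * I_f / E
1 - nu^2 = 1 - 0.2^2 = 0.96
Se = 68.5 * 1.4 * 0.96 * 1.06 / 42768
Se = 0.002282 m
Convert to mm: Se = 0.002282 * 1000 = 2.282 mm


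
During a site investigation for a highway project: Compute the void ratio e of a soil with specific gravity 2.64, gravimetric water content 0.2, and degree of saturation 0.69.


Result: 0.7652

Derivation:
Using the relation e = Gs * w / S
e = 2.64 * 0.2 / 0.69
e = 0.7652


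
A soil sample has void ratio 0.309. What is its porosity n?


Using the relation n = e / (1 + e)
n = 0.309 / (1 + 0.309)
n = 0.309 / 1.309
n = 0.2361


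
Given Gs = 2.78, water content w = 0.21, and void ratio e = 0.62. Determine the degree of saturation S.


Result: 0.9416

Derivation:
Using S = Gs * w / e
S = 2.78 * 0.21 / 0.62
S = 0.9416


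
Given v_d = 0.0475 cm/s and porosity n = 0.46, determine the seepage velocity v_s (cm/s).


Result: 0.10326 cm/s

Derivation:
Using v_s = v_d / n
v_s = 0.0475 / 0.46
v_s = 0.10326 cm/s


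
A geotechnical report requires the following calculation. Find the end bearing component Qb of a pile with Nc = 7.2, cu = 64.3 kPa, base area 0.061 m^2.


Using Qb = Nc * cu * Ab
Qb = 7.2 * 64.3 * 0.061
Qb = 28.24 kN


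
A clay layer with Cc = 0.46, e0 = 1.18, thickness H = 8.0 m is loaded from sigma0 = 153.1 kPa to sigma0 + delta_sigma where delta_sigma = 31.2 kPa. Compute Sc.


Using Sc = Cc * H / (1 + e0) * log10((sigma0 + delta_sigma) / sigma0)
Stress ratio = (153.1 + 31.2) / 153.1 = 1.20379
log10(1.20379) = 0.0805501
Cc * H / (1 + e0) = 0.46 * 8.0 / (1 + 1.18) = 1.68807
Sc = 1.68807 * 0.0805501
Sc = 0.136 m


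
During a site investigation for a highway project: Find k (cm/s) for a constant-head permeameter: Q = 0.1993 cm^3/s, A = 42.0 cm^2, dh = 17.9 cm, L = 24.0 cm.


Compute hydraulic gradient:
i = dh / L = 17.9 / 24.0 = 0.745833
Then apply Darcy's law:
k = Q / (A * i)
k = 0.1993 / (42.0 * 0.745833)
k = 0.1993 / 31.325
k = 0.006362 cm/s


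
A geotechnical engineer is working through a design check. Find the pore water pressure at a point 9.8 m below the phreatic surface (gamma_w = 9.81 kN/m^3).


Result: 96.14 kPa

Derivation:
Using u = gamma_w * h_w
u = 9.81 * 9.8
u = 96.14 kPa


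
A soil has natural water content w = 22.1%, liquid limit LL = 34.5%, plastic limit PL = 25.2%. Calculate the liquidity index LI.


Result: -0.333

Derivation:
First compute the plasticity index:
PI = LL - PL = 34.5 - 25.2 = 9.3
Then compute the liquidity index:
LI = (w - PL) / PI
LI = (22.1 - 25.2) / 9.3
LI = -0.333


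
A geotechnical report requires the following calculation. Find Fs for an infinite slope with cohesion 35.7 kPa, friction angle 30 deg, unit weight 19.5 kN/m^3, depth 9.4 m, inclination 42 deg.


Using Fs = c / (gamma*H*sin(beta)*cos(beta)) + tan(phi)/tan(beta)
Cohesion contribution = 35.7 / (19.5*9.4*sin(42)*cos(42))
Cohesion contribution = 0.391671
Friction contribution = tan(30)/tan(42) = 0.641212
Fs = 0.391671 + 0.641212
Fs = 1.033


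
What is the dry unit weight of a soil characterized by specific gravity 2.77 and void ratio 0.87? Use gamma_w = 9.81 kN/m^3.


Using gamma_d = Gs * gamma_w / (1 + e)
gamma_d = 2.77 * 9.81 / (1 + 0.87)
gamma_d = 2.77 * 9.81 / 1.87
gamma_d = 14.531 kN/m^3


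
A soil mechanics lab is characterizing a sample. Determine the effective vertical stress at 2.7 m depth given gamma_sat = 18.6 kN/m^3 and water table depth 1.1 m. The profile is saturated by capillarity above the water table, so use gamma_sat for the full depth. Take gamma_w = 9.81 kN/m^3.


Total stress = gamma_sat * depth
sigma = 18.6 * 2.7 = 50.22 kPa
Pore water pressure u = gamma_w * (depth - d_wt)
u = 9.81 * (2.7 - 1.1) = 15.696 kPa
Effective stress = sigma - u
sigma' = 50.22 - 15.696 = 34.52 kPa


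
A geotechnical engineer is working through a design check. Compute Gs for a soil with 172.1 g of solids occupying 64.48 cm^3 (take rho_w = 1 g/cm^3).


Using Gs = m_s / (V_s * rho_w)
Since rho_w = 1 g/cm^3:
Gs = 172.1 / 64.48
Gs = 2.669


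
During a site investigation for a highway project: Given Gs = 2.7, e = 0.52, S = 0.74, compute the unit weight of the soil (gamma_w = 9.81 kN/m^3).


Using gamma = gamma_w * (Gs + S*e) / (1 + e)
Numerator: Gs + S*e = 2.7 + 0.74*0.52 = 3.0848
Denominator: 1 + e = 1 + 0.52 = 1.52
gamma = 9.81 * 3.0848 / 1.52
gamma = 19.909 kN/m^3


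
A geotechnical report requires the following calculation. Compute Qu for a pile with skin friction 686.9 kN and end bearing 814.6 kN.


Using Qu = Qf + Qb
Qu = 686.9 + 814.6
Qu = 1501.5 kN


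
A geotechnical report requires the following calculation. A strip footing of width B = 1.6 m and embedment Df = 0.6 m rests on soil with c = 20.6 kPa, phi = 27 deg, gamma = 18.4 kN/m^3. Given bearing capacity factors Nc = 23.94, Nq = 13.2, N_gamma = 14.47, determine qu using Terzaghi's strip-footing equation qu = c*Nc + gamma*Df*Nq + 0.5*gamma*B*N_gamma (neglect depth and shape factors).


Result: 851.89 kPa

Derivation:
Compute qu = c*Nc + gamma*Df*Nq + 0.5*gamma*B*N_gamma
Term 1: 20.6 * 23.94 = 493.164
Term 2: 18.4 * 0.6 * 13.2 = 145.728
Term 3: 0.5 * 18.4 * 1.6 * 14.47 = 212.9984
qu = 493.164 + 145.728 + 212.9984
qu = 851.89 kPa


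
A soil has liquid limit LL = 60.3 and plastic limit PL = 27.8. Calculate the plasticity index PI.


Result: 32.5

Derivation:
Using PI = LL - PL
PI = 60.3 - 27.8
PI = 32.5


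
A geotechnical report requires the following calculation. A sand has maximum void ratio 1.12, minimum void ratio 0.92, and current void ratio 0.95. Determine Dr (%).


Result: 85.0 %

Derivation:
Using Dr = (e_max - e) / (e_max - e_min) * 100
e_max - e = 1.12 - 0.95 = 0.17
e_max - e_min = 1.12 - 0.92 = 0.2
Dr = 0.17 / 0.2 * 100
Dr = 85.0 %


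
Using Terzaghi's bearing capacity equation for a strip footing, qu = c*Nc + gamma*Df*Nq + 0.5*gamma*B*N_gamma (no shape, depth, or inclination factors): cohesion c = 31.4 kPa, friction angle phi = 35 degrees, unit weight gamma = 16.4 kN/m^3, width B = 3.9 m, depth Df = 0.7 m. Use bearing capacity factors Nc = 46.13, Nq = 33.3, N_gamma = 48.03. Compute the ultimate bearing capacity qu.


Compute qu = c*Nc + gamma*Df*Nq + 0.5*gamma*B*N_gamma
Term 1: 31.4 * 46.13 = 1448.482
Term 2: 16.4 * 0.7 * 33.3 = 382.284
Term 3: 0.5 * 16.4 * 3.9 * 48.03 = 1535.9994
qu = 1448.482 + 382.284 + 1535.9994
qu = 3366.77 kPa


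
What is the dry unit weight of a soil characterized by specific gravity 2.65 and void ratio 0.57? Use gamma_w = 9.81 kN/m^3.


Result: 16.558 kN/m^3

Derivation:
Using gamma_d = Gs * gamma_w / (1 + e)
gamma_d = 2.65 * 9.81 / (1 + 0.57)
gamma_d = 2.65 * 9.81 / 1.57
gamma_d = 16.558 kN/m^3
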